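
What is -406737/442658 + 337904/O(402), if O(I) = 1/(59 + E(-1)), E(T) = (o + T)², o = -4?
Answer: 12564375935151/442658 ≈ 2.8384e+7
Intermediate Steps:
E(T) = (-4 + T)²
O(I) = 1/84 (O(I) = 1/(59 + (-4 - 1)²) = 1/(59 + (-5)²) = 1/(59 + 25) = 1/84)
-406737/442658 + 337904/O(402) = -406737/442658 + 337904/(1/84) = -406737*1/442658 + 337904*84 = -406737/442658 + 28383936 = 12564375935151/442658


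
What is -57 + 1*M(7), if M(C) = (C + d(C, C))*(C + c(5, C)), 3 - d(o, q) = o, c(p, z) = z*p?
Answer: 69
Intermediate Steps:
c(p, z) = p*z
d(o, q) = 3 - o
M(C) = 18*C (M(C) = (C + (3 - C))*(C + 5*C) = 3*(6*C) = 18*C)
-57 + 1*M(7) = -57 + 1*(18*7) = -57 + 1*126 = -57 + 126 = 69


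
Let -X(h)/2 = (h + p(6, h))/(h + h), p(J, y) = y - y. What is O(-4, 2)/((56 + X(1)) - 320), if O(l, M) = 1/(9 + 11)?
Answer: -1/5300 ≈ -0.00018868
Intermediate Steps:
p(J, y) = 0
X(h) = -1 (X(h) = -2*(h + 0)/(h + h) = -2*h/(2*h) = -2*h*1/(2*h) = -2*1/2 = -1)
O(l, M) = 1/20
O(-4, 2)/((56 + X(1)) - 320) = 1/(20*((56 - 1) - 320)) = 1/(20*(55 - 320)) = (1/20)/(-265) = (1/20)*(-1/265) = -1/5300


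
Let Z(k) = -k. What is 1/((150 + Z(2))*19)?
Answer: 1/2812 ≈ 0.00035562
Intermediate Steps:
1/((150 + Z(2))*19) = 1/((150 - 1*2)*19) = 1/((150 - 2)*19) = 1/(148*19) = 1/2812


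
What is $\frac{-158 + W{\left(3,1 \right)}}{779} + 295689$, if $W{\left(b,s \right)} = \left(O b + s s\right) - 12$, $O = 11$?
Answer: $\frac{230341595}{779} \approx 2.9569 \cdot 10^{5}$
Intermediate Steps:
$W{\left(b,s \right)} = -12 + s^{2} + 11 b$ ($W{\left(b,s \right)} = \left(11 b + s s\right) - 12 = \left(11 b + s^{2}\right) - 12 = \left(s^{2} + 11 b\right) - 12 = -12 + s^{2} + 11 b$)
$\frac{-158 + W{\left(3,1 \right)}}{779} + 295689 = \frac{-158 + \left(-12 + 1^{2} + 11 \cdot 3\right)}{779} + 295689 = \left(-158 + \left(-12 + 1 + 33\right)\right) \frac{1}{779} + 295689 = \left(-158 + 22\right) \frac{1}{779} + 295689 = \left(-136\right) \frac{1}{779} + 295689 = - \frac{136}{779} + 295689 = \frac{230341595}{779}$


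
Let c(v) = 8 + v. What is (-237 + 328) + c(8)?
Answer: 107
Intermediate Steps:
(-237 + 328) + c(8) = (-237 + 328) + (8 + 8) = 91 + 16 = 107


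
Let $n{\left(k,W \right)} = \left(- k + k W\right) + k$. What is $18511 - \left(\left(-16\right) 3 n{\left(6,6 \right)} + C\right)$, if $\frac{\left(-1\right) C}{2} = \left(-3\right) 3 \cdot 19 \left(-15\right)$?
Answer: $25369$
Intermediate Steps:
$C = -5130$ ($C = - 2 \left(-3\right) 3 \cdot 19 \left(-15\right) = - 2 \left(-9\right) 19 \left(-15\right) = - 2 \left(\left(-171\right) \left(-15\right)\right) = \left(-2\right) 2565 = -5130$)
$n{\left(k,W \right)} = W k$ ($n{\left(k,W \right)} = \left(- k + W k\right) + k = W k$)
$18511 - \left(\left(-16\right) 3 n{\left(6,6 \right)} + C\right) = 18511 - \left(\left(-16\right) 3 \cdot 6 \cdot 6 - 5130\right) = 18511 - \left(\left(-48\right) 36 - 5130\right) = 18511 - \left(-1728 - 5130\right) = 18511 - -6858 = 18511 + 6858 = 25369$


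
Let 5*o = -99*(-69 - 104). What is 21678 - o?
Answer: 91263/5 ≈ 18253.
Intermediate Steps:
o = 17127/5 (o = (-99*(-69 - 104))/5 = (-99*(-173))/5 = (⅕)*17127 = 17127/5 ≈ 3425.4)
21678 - o = 21678 - 1*17127/5 = 21678 - 17127/5 = 91263/5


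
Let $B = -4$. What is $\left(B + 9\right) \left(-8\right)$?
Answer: $-40$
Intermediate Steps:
$\left(B + 9\right) \left(-8\right) = \left(-4 + 9\right) \left(-8\right) = 5 \left(-8\right) = -40$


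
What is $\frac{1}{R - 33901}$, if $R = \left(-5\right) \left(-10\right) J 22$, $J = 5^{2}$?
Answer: $- \frac{1}{6401} \approx -0.00015623$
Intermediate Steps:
$J = 25$
$R = 27500$ ($R = \left(-5\right) \left(-10\right) 25 \cdot 22 = 50 \cdot 25 \cdot 22 = 1250 \cdot 22 = 27500$)
$\frac{1}{R - 33901} = \frac{1}{27500 - 33901} = \frac{1}{-6401} = - \frac{1}{6401}$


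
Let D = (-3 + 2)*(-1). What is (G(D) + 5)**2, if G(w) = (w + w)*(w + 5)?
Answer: 289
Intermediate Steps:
D = 1 (D = -1*(-1) = 1)
G(w) = 2*w*(5 + w) (G(w) = (2*w)*(5 + w) = 2*w*(5 + w))
(G(D) + 5)**2 = (2*1*(5 + 1) + 5)**2 = (2*1*6 + 5)**2 = (12 + 5)**2 = 17**2 = 289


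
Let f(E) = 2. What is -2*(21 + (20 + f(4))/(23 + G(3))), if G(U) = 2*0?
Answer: -1010/23 ≈ -43.913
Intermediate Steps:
G(U) = 0
-2*(21 + (20 + f(4))/(23 + G(3))) = -2*(21 + (20 + 2)/(23 + 0)) = -2*(21 + 22/23) = -2*505/23 = -1010/23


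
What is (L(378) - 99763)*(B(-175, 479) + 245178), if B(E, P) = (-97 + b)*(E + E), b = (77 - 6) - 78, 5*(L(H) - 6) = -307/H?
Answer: -26544504058193/945 ≈ -2.8089e+10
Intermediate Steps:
L(H) = 6 - 307/(5*H) (L(H) = 6 + (-307/H)/5 = 6 - 307/(5*H))
b = -7 (b = 71 - 78 = -7)
B(E, P) = -208*E (B(E, P) = (-97 - 7)*(E + E) = -208*E)
(L(378) - 99763)*(B(-175, 479) + 245178) = ((6 - 307/5/378) - 99763)*(-208*(-175) + 245178) = ((6 - 307/5*1/378) - 99763)*(36400 + 245178) = ((6 - 307/1890) - 99763)*281578 = (11033/1890 - 99763)*281578 = -188541037/1890*281578 = -26544504058193/945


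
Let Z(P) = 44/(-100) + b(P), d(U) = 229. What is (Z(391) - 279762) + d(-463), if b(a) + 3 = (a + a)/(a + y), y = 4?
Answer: -552080559/1975 ≈ -2.7953e+5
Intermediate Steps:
b(a) = -3 + 2*a/(4 + a) (b(a) = -3 + (a + a)/(a + 4) = -3 + (2*a)/(4 + a) = -3 + 2*a/(4 + a))
Z(P) = -11/25 + (-12 - P)/(4 + P) (Z(P) = 44/(-100) + (-12 - P)/(4 + P) = 44*(-1/100) + (-12 - P)/(4 + P) = -11/25 + (-12 - P)/(4 + P))
(Z(391) - 279762) + d(-463) = (4*(-86 - 9*391)/(25*(4 + 391)) - 279762) + 229 = ((4/25)*(-86 - 3519)/395 - 279762) + 229 = ((4/25)*(1/395)*(-3605) - 279762) + 229 = (-2884/1975 - 279762) + 229 = -552532834/1975 + 229 = -552080559/1975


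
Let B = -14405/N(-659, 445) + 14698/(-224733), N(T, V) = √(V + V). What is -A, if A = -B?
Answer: -14698/224733 - 2881*√890/178 ≈ -482.92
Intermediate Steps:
N(T, V) = √2*√V (N(T, V) = √(2*V) = √2*√V)
B = -14698/224733 - 2881*√890/178 (B = -14405*√890/890 + 14698/(-224733) = -14405*√890/890 + 14698*(-1/224733) = -2881*√890/178 - 14698/224733 = -14698/224733 - 2881*√890/178 ≈ -482.92)
A = 14698/224733 + 2881*√890/178 (A = -(-14698/224733 - 2881*√890/178) = 14698/224733 + 2881*√890/178 ≈ 482.92)
-A = -(14698/224733 + 2881*√890/178) = -14698/224733 - 2881*√890/178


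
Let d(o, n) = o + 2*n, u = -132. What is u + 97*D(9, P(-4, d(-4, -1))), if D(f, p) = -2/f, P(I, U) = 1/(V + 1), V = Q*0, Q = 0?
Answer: -1382/9 ≈ -153.56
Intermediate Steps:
V = 0 (V = 0*0 = 0)
P(I, U) = 1 (P(I, U) = 1/(0 + 1) = 1/1 = 1)
u + 97*D(9, P(-4, d(-4, -1))) = -132 + 97*(-2/9) = -132 - 194/9 = -1382/9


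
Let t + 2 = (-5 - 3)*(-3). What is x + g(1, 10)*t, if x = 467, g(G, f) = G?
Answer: 489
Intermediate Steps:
t = 22 (t = -2 + (-5 - 3)*(-3) = -2 - 8*(-3) = -2 + 24 = 22)
x + g(1, 10)*t = 467 + 1*22 = 467 + 22 = 489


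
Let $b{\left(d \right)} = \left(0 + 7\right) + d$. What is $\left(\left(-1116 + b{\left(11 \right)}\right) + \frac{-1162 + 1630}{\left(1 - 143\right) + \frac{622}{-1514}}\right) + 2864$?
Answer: $\frac{63343118}{35935} \approx 1762.7$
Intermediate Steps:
$b{\left(d \right)} = 7 + d$
$\left(\left(-1116 + b{\left(11 \right)}\right) + \frac{-1162 + 1630}{\left(1 - 143\right) + \frac{622}{-1514}}\right) + 2864 = \left(\left(-1116 + \left(7 + 11\right)\right) + \frac{-1162 + 1630}{\left(1 - 143\right) + \frac{622}{-1514}}\right) + 2864 = \left(\left(-1116 + 18\right) + \frac{468}{\left(1 - 143\right) + 622 \left(- \frac{1}{1514}\right)}\right) + 2864 = \left(-1098 + \frac{468}{-142 - \frac{311}{757}}\right) + 2864 = \left(-1098 + \frac{468}{- \frac{107805}{757}}\right) + 2864 = \left(-1098 + 468 \left(- \frac{757}{107805}\right)\right) + 2864 = \left(-1098 - \frac{118092}{35935}\right) + 2864 = - \frac{39574722}{35935} + 2864 = \frac{63343118}{35935}$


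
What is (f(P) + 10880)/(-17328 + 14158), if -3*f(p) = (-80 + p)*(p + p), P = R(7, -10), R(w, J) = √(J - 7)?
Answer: -16337/4755 - 16*I*√17/951 ≈ -3.4358 - 0.069369*I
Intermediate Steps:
R(w, J) = √(-7 + J)
P = I*√17 (P = √(-7 - 10) = √(-17) = I*√17 ≈ 4.1231*I)
f(p) = -2*p*(-80 + p)/3 (f(p) = -(-80 + p)*(p + p)/3 = -(-80 + p)*2*p/3 = -2*p*(-80 + p)/3)
(f(P) + 10880)/(-17328 + 14158) = (2*(I*√17)*(80 - I*√17)/3 + 10880)/(-17328 + 14158) = (2*(I*√17)*(80 - I*√17)/3 + 10880)/(-3170) = (2*I*√17*(80 - I*√17)/3 + 10880)*(-1/3170) = (10880 + 2*I*√17*(80 - I*√17)/3)*(-1/3170) = -1088/317 - I*√17*(80 - I*√17)/4755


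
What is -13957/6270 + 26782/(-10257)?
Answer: -103693363/21437130 ≈ -4.8371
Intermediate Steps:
-13957/6270 + 26782/(-10257) = -13957*1/6270 + 26782*(-1/10257) = -13957/6270 - 26782/10257 = -103693363/21437130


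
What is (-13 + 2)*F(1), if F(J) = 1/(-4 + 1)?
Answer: 11/3 ≈ 3.6667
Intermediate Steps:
F(J) = -1/3 (F(J) = 1/(-3) = -1/3)
(-13 + 2)*F(1) = (-13 + 2)*(-1/3) = -11*(-1/3) = 11/3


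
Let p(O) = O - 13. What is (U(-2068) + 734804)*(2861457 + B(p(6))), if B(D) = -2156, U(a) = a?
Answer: 2095112777536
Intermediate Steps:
p(O) = -13 + O
(U(-2068) + 734804)*(2861457 + B(p(6))) = (-2068 + 734804)*(2861457 - 2156) = 732736*2859301 = 2095112777536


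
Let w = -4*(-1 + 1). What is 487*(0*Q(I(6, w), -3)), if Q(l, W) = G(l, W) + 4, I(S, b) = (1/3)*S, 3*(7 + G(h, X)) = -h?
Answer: 0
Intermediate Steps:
G(h, X) = -7 - h/3 (G(h, X) = -7 + (-h)/3 = -7 - h/3)
w = 0 (w = -4*0 = 0)
I(S, b) = S/3 (I(S, b) = (1*(⅓))*S = S/3)
Q(l, W) = -3 - l/3 (Q(l, W) = (-7 - l/3) + 4 = -3 - l/3)
487*(0*Q(I(6, w), -3)) = 487*(0*(-3 - 6/9)) = 487*(0*(-3 - ⅓*2)) = 487*(0*(-3 - ⅔)) = 487*(0*(-11/3)) = 487*0 = 0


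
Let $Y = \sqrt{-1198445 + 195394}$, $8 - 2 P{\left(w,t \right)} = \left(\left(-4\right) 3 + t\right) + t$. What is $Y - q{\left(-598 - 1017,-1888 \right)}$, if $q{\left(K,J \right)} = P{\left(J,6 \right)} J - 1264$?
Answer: $8816 + i \sqrt{1003051} \approx 8816.0 + 1001.5 i$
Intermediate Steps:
$P{\left(w,t \right)} = 10 - t$ ($P{\left(w,t \right)} = 4 - \frac{\left(\left(-4\right) 3 + t\right) + t}{2} = 4 - \frac{\left(-12 + t\right) + t}{2} = 4 - \frac{-12 + 2 t}{2} = 4 - \left(-6 + t\right) = 10 - t$)
$q{\left(K,J \right)} = -1264 + 4 J$ ($q{\left(K,J \right)} = \left(10 - 6\right) J - 1264 = 4 J - 1264 = -1264 + 4 J$)
$Y = i \sqrt{1003051}$ ($Y = \sqrt{-1003051} = i \sqrt{1003051} \approx 1001.5 i$)
$Y - q{\left(-598 - 1017,-1888 \right)} = i \sqrt{1003051} - \left(-1264 + 4 \left(-1888\right)\right) = i \sqrt{1003051} - \left(-1264 - 7552\right) = i \sqrt{1003051} - -8816 = i \sqrt{1003051} + 8816 = 8816 + i \sqrt{1003051}$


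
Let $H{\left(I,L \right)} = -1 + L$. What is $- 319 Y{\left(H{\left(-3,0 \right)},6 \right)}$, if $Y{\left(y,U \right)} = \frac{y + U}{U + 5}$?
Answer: $-145$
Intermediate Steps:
$Y{\left(y,U \right)} = \frac{U + y}{5 + U}$
$- 319 Y{\left(H{\left(-3,0 \right)},6 \right)} = - 319 \frac{6 + \left(-1 + 0\right)}{5 + 6} = - 319 \frac{6 - 1}{11} = - 319 \cdot \frac{1}{11} \cdot 5 = \left(-319\right) \frac{5}{11} = -145$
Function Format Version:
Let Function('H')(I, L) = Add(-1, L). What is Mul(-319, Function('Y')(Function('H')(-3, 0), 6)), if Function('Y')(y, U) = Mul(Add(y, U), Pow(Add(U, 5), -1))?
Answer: -145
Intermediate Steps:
Function('Y')(y, U) = Mul(Pow(Add(5, U), -1), Add(U, y)) (Function('Y')(y, U) = Mul(Add(U, y), Pow(Add(5, U), -1)) = Mul(Pow(Add(5, U), -1), Add(U, y)))
Mul(-319, Function('Y')(Function('H')(-3, 0), 6)) = Mul(-319, Mul(Pow(Add(5, 6), -1), Add(6, Add(-1, 0)))) = Mul(-319, Mul(Pow(11, -1), Add(6, -1))) = Mul(-319, Mul(Rational(1, 11), 5)) = Mul(-319, Rational(5, 11)) = -145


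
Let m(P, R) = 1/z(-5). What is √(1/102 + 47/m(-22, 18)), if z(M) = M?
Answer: I*√2444838/102 ≈ 15.329*I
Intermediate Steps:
m(P, R) = -⅕ (m(P, R) = 1/(-5) = -⅕)
√(1/102 + 47/m(-22, 18)) = √(1/102 + 47/(-⅕)) = √(1/102 + 47*(-5)) = √(1/102 - 235) = √(-23969/102) = I*√2444838/102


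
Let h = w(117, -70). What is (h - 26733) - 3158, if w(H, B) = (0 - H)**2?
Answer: -16202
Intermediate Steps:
w(H, B) = H**2 (w(H, B) = (-H)**2 = H**2)
h = 13689 (h = 117**2 = 13689)
(h - 26733) - 3158 = (13689 - 26733) - 3158 = -13044 - 3158 = -16202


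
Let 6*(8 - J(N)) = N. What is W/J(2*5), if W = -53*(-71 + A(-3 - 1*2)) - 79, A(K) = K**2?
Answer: 7077/19 ≈ 372.47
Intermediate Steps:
J(N) = 8 - N/6
W = 2359 (W = -53*(-71 + (-3 - 1*2)**2) - 79 = -53*(-71 + (-3 - 2)**2) - 79 = -53*(-71 + (-5)**2) - 79 = -53*(-71 + 25) - 79 = -53*(-46) - 79 = 2438 - 79 = 2359)
W/J(2*5) = 2359/(8 - 5/3) = 2359/(19/3) = 2359*(3/19) = 7077/19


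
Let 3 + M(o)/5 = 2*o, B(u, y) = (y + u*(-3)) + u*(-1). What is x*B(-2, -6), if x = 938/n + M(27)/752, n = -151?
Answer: -666871/56776 ≈ -11.746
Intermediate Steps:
B(u, y) = y - 4*u (B(u, y) = (y - 3*u) - u = y - 4*u)
M(o) = -15 + 10*o (M(o) = -15 + 5*(2*o) = -15 + 10*o)
x = -666871/113552 (x = 938/(-151) + (-15 + 10*27)/752 = 938*(-1/151) + (-15 + 270)*(1/752) = -938/151 + 255*(1/752) = -938/151 + 255/752 = -666871/113552 ≈ -5.8728)
x*B(-2, -6) = -666871*(-6 - 4*(-2))/113552 = -666871*(-6 + 8)/113552 = -666871/113552*2 = -666871/56776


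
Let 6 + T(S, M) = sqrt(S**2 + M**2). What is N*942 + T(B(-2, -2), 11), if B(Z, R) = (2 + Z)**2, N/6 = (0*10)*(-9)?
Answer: 5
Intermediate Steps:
N = 0 (N = 6*((0*10)*(-9)) = 6*(0*(-9)) = 6*0 = 0)
T(S, M) = -6 + sqrt(M**2 + S**2) (T(S, M) = -6 + sqrt(S**2 + M**2) = -6 + sqrt(M**2 + S**2))
N*942 + T(B(-2, -2), 11) = 0*942 + (-6 + sqrt(11**2 + ((2 - 2)**2)**2)) = 0 + (-6 + sqrt(121 + (0**2)**2)) = 0 + (-6 + sqrt(121 + 0**2)) = 0 + (-6 + sqrt(121 + 0)) = 0 + (-6 + sqrt(121)) = 0 + (-6 + 11) = 0 + 5 = 5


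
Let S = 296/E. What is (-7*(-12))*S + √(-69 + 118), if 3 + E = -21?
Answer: -1029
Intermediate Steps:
E = -24 (E = -3 - 21 = -24)
S = -37/3 (S = 296/(-24) = 296*(-1/24) = -37/3 ≈ -12.333)
(-7*(-12))*S + √(-69 + 118) = -7*(-12)*(-37/3) + √(-69 + 118) = 84*(-37/3) + √49 = -1036 + 7 = -1029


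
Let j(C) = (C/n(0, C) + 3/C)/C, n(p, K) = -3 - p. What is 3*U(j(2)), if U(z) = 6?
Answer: 18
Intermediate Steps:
j(C) = (3/C - C/3)/C (j(C) = (C/(-3 - 1*0) + 3/C)/C = (C/(-3 + 0) + 3/C)/C = (C/(-3) + 3/C)/C = (C*(-⅓) + 3/C)/C = (-C/3 + 3/C)/C = (3/C - C/3)/C)
3*U(j(2)) = 3*6 = 18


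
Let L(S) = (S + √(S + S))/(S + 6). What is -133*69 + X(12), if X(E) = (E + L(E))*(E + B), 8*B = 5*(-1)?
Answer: -108395/12 + 91*√6/72 ≈ -9029.8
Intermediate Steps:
L(S) = (S + √2*√S)/(6 + S) (L(S) = (S + √(2*S))/(6 + S) = (S + √2*√S)/(6 + S))
B = -5/8 (B = (5*(-1))/8 = (⅛)*(-5) = -5/8 ≈ -0.62500)
X(E) = (-5/8 + E)*(E + (E + √2*√E)/(6 + E)) (X(E) = (E + (E + √2*√E)/(6 + E))*(E - 5/8) = (E + (E + √2*√E)/(6 + E))*(-5/8 + E) = (-5/8 + E)*(E + (E + √2*√E)/(6 + E)))
-133*69 + X(12) = -133*69 + (-35*12 + 8*12³ + 51*12² - 5*√2*√12 + 8*√2*12^(3/2))/(8*(6 + 12)) = -9177 + (⅛)*(-420 + 8*1728 + 51*144 - 5*√2*2*√3 + 8*√2*(24*√3))/18 = -9177 + (⅛)*(1/18)*(-420 + 13824 + 7344 - 10*√6 + 192*√6) = -9177 + (⅛)*(1/18)*(20748 + 182*√6) = -9177 + (1729/12 + 91*√6/72) = -108395/12 + 91*√6/72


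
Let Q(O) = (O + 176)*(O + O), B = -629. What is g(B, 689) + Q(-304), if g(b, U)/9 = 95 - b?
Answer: 84340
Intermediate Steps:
g(b, U) = 855 - 9*b (g(b, U) = 9*(95 - b) = 855 - 9*b)
Q(O) = 2*O*(176 + O) (Q(O) = (176 + O)*(2*O) = 2*O*(176 + O))
g(B, 689) + Q(-304) = (855 - 9*(-629)) + 2*(-304)*(176 - 304) = (855 + 5661) + 2*(-304)*(-128) = 6516 + 77824 = 84340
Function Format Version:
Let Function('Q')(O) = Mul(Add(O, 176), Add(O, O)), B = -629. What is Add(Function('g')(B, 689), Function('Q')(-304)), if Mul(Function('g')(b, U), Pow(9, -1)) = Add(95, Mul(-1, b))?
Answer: 84340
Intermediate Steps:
Function('g')(b, U) = Add(855, Mul(-9, b)) (Function('g')(b, U) = Mul(9, Add(95, Mul(-1, b))) = Add(855, Mul(-9, b)))
Function('Q')(O) = Mul(2, O, Add(176, O)) (Function('Q')(O) = Mul(Add(176, O), Mul(2, O)) = Mul(2, O, Add(176, O)))
Add(Function('g')(B, 689), Function('Q')(-304)) = Add(Add(855, Mul(-9, -629)), Mul(2, -304, Add(176, -304))) = Add(Add(855, 5661), Mul(2, -304, -128)) = Add(6516, 77824) = 84340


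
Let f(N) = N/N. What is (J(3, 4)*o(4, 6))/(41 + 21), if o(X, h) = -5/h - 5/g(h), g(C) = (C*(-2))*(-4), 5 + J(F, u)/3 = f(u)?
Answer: 45/248 ≈ 0.18145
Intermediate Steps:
f(N) = 1
J(F, u) = -12 (J(F, u) = -15 + 3*1 = -15 + 3 = -12)
g(C) = 8*C (g(C) = -2*C*(-4) = 8*C)
o(X, h) = -45/(8*h) (o(X, h) = -5/h - 5*1/(8*h) = -5/h - 5/(8*h) = -45/(8*h))
(J(3, 4)*o(4, 6))/(41 + 21) = (-(-135)/(2*6))/(41 + 21) = -(-135)/(2*6)/62 = -12*(-15/16)*(1/62) = (45/4)*(1/62) = 45/248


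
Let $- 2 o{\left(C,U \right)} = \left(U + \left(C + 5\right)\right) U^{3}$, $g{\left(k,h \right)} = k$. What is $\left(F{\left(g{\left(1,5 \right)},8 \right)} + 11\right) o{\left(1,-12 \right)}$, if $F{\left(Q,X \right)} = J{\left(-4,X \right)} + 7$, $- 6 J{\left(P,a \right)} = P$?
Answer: $-96768$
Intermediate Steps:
$J{\left(P,a \right)} = - \frac{P}{6}$
$o{\left(C,U \right)} = - \frac{U^{3} \left(5 + C + U\right)}{2}$ ($o{\left(C,U \right)} = - \frac{\left(U + \left(C + 5\right)\right) U^{3}}{2} = - \frac{\left(U + \left(5 + C\right)\right) U^{3}}{2} = - \frac{\left(5 + C + U\right) U^{3}}{2} = - \frac{U^{3} \left(5 + C + U\right)}{2}$)
$F{\left(Q,X \right)} = \frac{23}{3}$ ($F{\left(Q,X \right)} = \left(- \frac{1}{6}\right) \left(-4\right) + 7 = \frac{2}{3} + 7 = \frac{23}{3}$)
$\left(F{\left(g{\left(1,5 \right)},8 \right)} + 11\right) o{\left(1,-12 \right)} = \left(\frac{23}{3} + 11\right) \frac{\left(-12\right)^{3} \left(-5 - 1 - -12\right)}{2} = \frac{56 \cdot \frac{1}{2} \left(-1728\right) \left(-5 - 1 + 12\right)}{3} = \frac{56 \cdot \frac{1}{2} \left(-1728\right) 6}{3} = \frac{56}{3} \left(-5184\right) = -96768$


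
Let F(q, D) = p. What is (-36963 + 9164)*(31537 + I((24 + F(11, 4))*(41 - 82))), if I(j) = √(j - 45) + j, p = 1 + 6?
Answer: -841364534 - 55598*I*√329 ≈ -8.4136e+8 - 1.0085e+6*I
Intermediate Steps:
p = 7
F(q, D) = 7
I(j) = j + √(-45 + j) (I(j) = √(-45 + j) + j = j + √(-45 + j))
(-36963 + 9164)*(31537 + I((24 + F(11, 4))*(41 - 82))) = (-36963 + 9164)*(31537 + ((24 + 7)*(41 - 82) + √(-45 + (24 + 7)*(41 - 82)))) = -27799*(31537 + (31*(-41) + √(-45 + 31*(-41)))) = -27799*(31537 + (-1271 + √(-45 - 1271))) = -27799*(31537 + (-1271 + √(-1316))) = -27799*(31537 + (-1271 + 2*I*√329)) = -27799*(30266 + 2*I*√329) = -841364534 - 55598*I*√329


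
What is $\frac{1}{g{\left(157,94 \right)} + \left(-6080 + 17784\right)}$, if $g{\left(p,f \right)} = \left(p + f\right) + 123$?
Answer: $\frac{1}{12078} \approx 8.2795 \cdot 10^{-5}$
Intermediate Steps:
$g{\left(p,f \right)} = 123 + f + p$ ($g{\left(p,f \right)} = \left(f + p\right) + 123 = 123 + f + p$)
$\frac{1}{g{\left(157,94 \right)} + \left(-6080 + 17784\right)} = \frac{1}{\left(123 + 94 + 157\right) + \left(-6080 + 17784\right)} = \frac{1}{374 + 11704} = \frac{1}{12078}$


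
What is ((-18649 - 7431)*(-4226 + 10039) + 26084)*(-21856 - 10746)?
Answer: 4941711919512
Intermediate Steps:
((-18649 - 7431)*(-4226 + 10039) + 26084)*(-21856 - 10746) = (-26080*5813 + 26084)*(-32602) = (-151603040 + 26084)*(-32602) = -151576956*(-32602) = 4941711919512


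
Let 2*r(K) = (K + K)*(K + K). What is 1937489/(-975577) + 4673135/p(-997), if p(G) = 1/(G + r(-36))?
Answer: 7271609821175036/975577 ≈ 7.4536e+9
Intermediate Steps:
r(K) = 2*K² (r(K) = ((K + K)*(K + K))/2 = ((2*K)*(2*K))/2 = (4*K²)/2 = 2*K²)
p(G) = 1/(2592 + G) (p(G) = 1/(G + 2*(-36)²) = 1/(G + 2*1296) = 1/(G + 2592) = 1/(2592 + G))
1937489/(-975577) + 4673135/p(-997) = 1937489/(-975577) + 4673135/(1/(2592 - 997)) = 1937489*(-1/975577) + 4673135/(1/1595) = -1937489/975577 + 4673135/(1/1595) = -1937489/975577 + 4673135*1595 = -1937489/975577 + 7453650325 = 7271609821175036/975577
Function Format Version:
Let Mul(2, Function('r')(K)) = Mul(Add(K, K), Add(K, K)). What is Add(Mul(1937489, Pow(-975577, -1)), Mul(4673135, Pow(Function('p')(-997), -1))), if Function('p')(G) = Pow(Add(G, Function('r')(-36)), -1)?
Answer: Rational(7271609821175036, 975577) ≈ 7.4536e+9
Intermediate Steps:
Function('r')(K) = Mul(2, Pow(K, 2)) (Function('r')(K) = Mul(Rational(1, 2), Mul(Add(K, K), Add(K, K))) = Mul(Rational(1, 2), Mul(Mul(2, K), Mul(2, K))) = Mul(Rational(1, 2), Mul(4, Pow(K, 2))) = Mul(2, Pow(K, 2)))
Function('p')(G) = Pow(Add(2592, G), -1) (Function('p')(G) = Pow(Add(G, Mul(2, Pow(-36, 2))), -1) = Pow(Add(G, Mul(2, 1296)), -1) = Pow(Add(G, 2592), -1) = Pow(Add(2592, G), -1))
Add(Mul(1937489, Pow(-975577, -1)), Mul(4673135, Pow(Function('p')(-997), -1))) = Add(Mul(1937489, Pow(-975577, -1)), Mul(4673135, Pow(Pow(Add(2592, -997), -1), -1))) = Add(Mul(1937489, Rational(-1, 975577)), Mul(4673135, Pow(Pow(1595, -1), -1))) = Add(Rational(-1937489, 975577), Mul(4673135, Pow(Rational(1, 1595), -1))) = Add(Rational(-1937489, 975577), Mul(4673135, 1595)) = Add(Rational(-1937489, 975577), 7453650325) = Rational(7271609821175036, 975577)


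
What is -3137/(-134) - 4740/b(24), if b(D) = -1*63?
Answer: 277597/2814 ≈ 98.649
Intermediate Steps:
b(D) = -63
-3137/(-134) - 4740/b(24) = -3137/(-134) - 4740/(-63) = -3137*(-1/134) - 4740*(-1/63) = 3137/134 + 1580/21 = 277597/2814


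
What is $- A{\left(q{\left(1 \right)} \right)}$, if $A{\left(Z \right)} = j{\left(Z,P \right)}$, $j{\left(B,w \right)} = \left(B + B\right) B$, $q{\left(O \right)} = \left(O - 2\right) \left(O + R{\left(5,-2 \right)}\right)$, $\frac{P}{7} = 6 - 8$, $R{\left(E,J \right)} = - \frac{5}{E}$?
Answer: $0$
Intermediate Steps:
$P = -14$ ($P = 7 \left(6 - 8\right) = 7 \left(-2\right) = -14$)
$q{\left(O \right)} = \left(-1 + O\right) \left(-2 + O\right)$ ($q{\left(O \right)} = \left(O - 2\right) \left(O - \frac{5}{5}\right) = \left(-2 + O\right) \left(O - 1\right) = \left(-2 + O\right) \left(-1 + O\right) = \left(-1 + O\right) \left(-2 + O\right)$)
$j{\left(B,w \right)} = 2 B^{2}$ ($j{\left(B,w \right)} = 2 B B = 2 B^{2}$)
$A{\left(Z \right)} = 2 Z^{2}$
$- A{\left(q{\left(1 \right)} \right)} = - 2 \left(2 + 1^{2} - 3\right)^{2} = - 2 \left(2 + 1 - 3\right)^{2} = - 2 \cdot 0^{2} = - 2 \cdot 0 = \left(-1\right) 0 = 0$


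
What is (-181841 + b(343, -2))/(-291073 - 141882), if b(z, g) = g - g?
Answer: 181841/432955 ≈ 0.42000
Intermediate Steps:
b(z, g) = 0
(-181841 + b(343, -2))/(-291073 - 141882) = (-181841 + 0)/(-291073 - 141882) = -181841/(-432955) = -181841*(-1/432955) = 181841/432955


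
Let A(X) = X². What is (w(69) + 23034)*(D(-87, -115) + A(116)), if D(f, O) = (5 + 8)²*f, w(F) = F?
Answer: -28809441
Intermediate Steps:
D(f, O) = 169*f (D(f, O) = 13²*f = 169*f)
(w(69) + 23034)*(D(-87, -115) + A(116)) = (69 + 23034)*(169*(-87) + 116²) = 23103*(-14703 + 13456) = 23103*(-1247) = -28809441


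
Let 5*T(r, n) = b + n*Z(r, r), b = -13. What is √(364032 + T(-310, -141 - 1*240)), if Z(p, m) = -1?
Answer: 4*√568915/5 ≈ 603.41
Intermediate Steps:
T(r, n) = -13/5 - n/5 (T(r, n) = (-13 + n*(-1))/5 = (-13 - n)/5 = -13/5 - n/5)
√(364032 + T(-310, -141 - 1*240)) = √(364032 + (-13/5 - (-141 - 1*240)/5)) = √(364032 + (-13/5 - (-141 - 240)/5)) = √(364032 + (-13/5 - ⅕*(-381))) = √(364032 + (-13/5 + 381/5)) = √(364032 + 368/5) = √(1820528/5) = 4*√568915/5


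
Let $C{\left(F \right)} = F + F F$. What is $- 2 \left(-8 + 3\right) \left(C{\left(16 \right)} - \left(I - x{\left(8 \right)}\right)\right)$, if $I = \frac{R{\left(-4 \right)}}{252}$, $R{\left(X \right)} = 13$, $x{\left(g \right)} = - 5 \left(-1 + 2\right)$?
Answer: $\frac{336355}{126} \approx 2669.5$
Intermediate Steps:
$x{\left(g \right)} = -5$ ($x{\left(g \right)} = \left(-5\right) 1 = -5$)
$I = \frac{13}{252} \approx 0.051587$
$C{\left(F \right)} = F + F^{2}$
$- 2 \left(-8 + 3\right) \left(C{\left(16 \right)} - \left(I - x{\left(8 \right)}\right)\right) = - 2 \left(-8 + 3\right) \left(16 \left(1 + 16\right) - \frac{1273}{252}\right) = \left(-2\right) \left(-5\right) \left(16 \cdot 17 - \frac{1273}{252}\right) = 10 \left(272 - \frac{1273}{252}\right) = 10 \cdot \frac{67271}{252} = \frac{336355}{126}$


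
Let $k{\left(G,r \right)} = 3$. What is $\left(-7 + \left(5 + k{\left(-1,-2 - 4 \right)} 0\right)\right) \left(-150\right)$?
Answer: $300$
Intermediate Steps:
$\left(-7 + \left(5 + k{\left(-1,-2 - 4 \right)} 0\right)\right) \left(-150\right) = \left(-7 + \left(5 + 3 \cdot 0\right)\right) \left(-150\right) = \left(-7 + \left(5 + 0\right)\right) \left(-150\right) = \left(-7 + 5\right) \left(-150\right) = \left(-2\right) \left(-150\right) = 300$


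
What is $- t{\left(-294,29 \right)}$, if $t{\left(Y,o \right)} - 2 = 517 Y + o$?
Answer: $151967$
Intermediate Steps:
$t{\left(Y,o \right)} = 2 + o + 517 Y$ ($t{\left(Y,o \right)} = 2 + \left(517 Y + o\right) = 2 + \left(o + 517 Y\right) = 2 + o + 517 Y$)
$- t{\left(-294,29 \right)} = - (2 + 29 + 517 \left(-294\right)) = - (2 + 29 - 151998) = \left(-1\right) \left(-151967\right) = 151967$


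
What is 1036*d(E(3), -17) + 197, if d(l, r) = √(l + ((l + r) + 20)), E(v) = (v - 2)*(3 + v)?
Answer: 197 + 1036*√15 ≈ 4209.4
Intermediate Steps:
E(v) = (-2 + v)*(3 + v)
d(l, r) = √(20 + r + 2*l) (d(l, r) = √(l + (20 + l + r)) = √(20 + r + 2*l))
1036*d(E(3), -17) + 197 = 1036*√(20 - 17 + 2*(-6 + 3 + 3²)) + 197 = 1036*√(20 - 17 + 2*(-6 + 3 + 9)) + 197 = 1036*√(20 - 17 + 2*6) + 197 = 1036*√(20 - 17 + 12) + 197 = 1036*√15 + 197 = 197 + 1036*√15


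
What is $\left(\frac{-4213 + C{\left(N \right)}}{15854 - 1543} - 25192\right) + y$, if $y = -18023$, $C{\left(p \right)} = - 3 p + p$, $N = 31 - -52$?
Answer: $- \frac{618454244}{14311} \approx -43215.0$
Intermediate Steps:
$N = 83$ ($N = 31 + 52 = 83$)
$C{\left(p \right)} = - 2 p$
$\left(\frac{-4213 + C{\left(N \right)}}{15854 - 1543} - 25192\right) + y = \left(\frac{-4213 - 166}{15854 - 1543} - 25192\right) - 18023 = \left(\frac{-4213 - 166}{14311} - 25192\right) - 18023 = \left(\left(-4379\right) \frac{1}{14311} - 25192\right) - 18023 = \left(- \frac{4379}{14311} - 25192\right) - 18023 = - \frac{360527091}{14311} - 18023 = - \frac{618454244}{14311}$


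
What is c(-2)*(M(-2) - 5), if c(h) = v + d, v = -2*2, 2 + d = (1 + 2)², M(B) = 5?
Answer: 0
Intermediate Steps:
d = 7 (d = -2 + (1 + 2)² = -2 + 3² = -2 + 9 = 7)
v = -4
c(h) = 3 (c(h) = -4 + 7 = 3)
c(-2)*(M(-2) - 5) = 3*(5 - 5) = 3*0 = 0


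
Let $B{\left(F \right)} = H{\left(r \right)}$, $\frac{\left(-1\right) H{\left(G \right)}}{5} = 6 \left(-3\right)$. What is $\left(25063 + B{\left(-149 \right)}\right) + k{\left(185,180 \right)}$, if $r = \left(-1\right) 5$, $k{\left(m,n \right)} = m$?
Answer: $25338$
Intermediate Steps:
$r = -5$
$H{\left(G \right)} = 90$ ($H{\left(G \right)} = - 5 \cdot 6 \left(-3\right) = \left(-5\right) \left(-18\right) = 90$)
$B{\left(F \right)} = 90$
$\left(25063 + B{\left(-149 \right)}\right) + k{\left(185,180 \right)} = \left(25063 + 90\right) + 185 = 25153 + 185 = 25338$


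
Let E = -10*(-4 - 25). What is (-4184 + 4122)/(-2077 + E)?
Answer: 62/1787 ≈ 0.034695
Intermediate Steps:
E = 290 (E = -10*(-29) = 290)
(-4184 + 4122)/(-2077 + E) = (-4184 + 4122)/(-2077 + 290) = -62/(-1787) = -62*(-1/1787) = 62/1787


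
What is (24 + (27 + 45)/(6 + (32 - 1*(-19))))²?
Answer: 230400/361 ≈ 638.23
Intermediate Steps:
(24 + (27 + 45)/(6 + (32 - 1*(-19))))² = (24 + 72/(6 + (32 + 19)))² = (24 + 72/(6 + 51))² = (24 + 72/57)² = (24 + 72*(1/57))² = (24 + 24/19)² = (480/19)² = 230400/361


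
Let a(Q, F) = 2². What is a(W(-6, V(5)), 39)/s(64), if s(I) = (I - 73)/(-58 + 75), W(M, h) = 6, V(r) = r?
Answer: -68/9 ≈ -7.5556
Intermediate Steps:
a(Q, F) = 4
s(I) = -73/17 + I/17 (s(I) = (-73 + I)/17 = (-73 + I)*(1/17) = -73/17 + I/17)
a(W(-6, V(5)), 39)/s(64) = 4/(-73/17 + (1/17)*64) = 4/(-73/17 + 64/17) = 4/(-9/17) = 4*(-17/9) = -68/9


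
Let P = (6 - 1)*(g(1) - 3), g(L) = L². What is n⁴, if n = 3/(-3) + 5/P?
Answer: 81/16 ≈ 5.0625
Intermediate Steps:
P = -10 (P = (6 - 1)*(1² - 3) = 5*(1 - 3) = 5*(-2) = -10)
n = -3/2 (n = 3/(-3) + 5/(-10) = 3*(-⅓) + 5*(-⅒) = -1 - ½ = -3/2 ≈ -1.5000)
n⁴ = (-3/2)⁴ = 81/16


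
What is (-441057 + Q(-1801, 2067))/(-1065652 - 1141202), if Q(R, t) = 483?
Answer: 73429/367809 ≈ 0.19964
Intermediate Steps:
(-441057 + Q(-1801, 2067))/(-1065652 - 1141202) = (-441057 + 483)/(-1065652 - 1141202) = -440574/(-2206854) = -440574*(-1/2206854) = 73429/367809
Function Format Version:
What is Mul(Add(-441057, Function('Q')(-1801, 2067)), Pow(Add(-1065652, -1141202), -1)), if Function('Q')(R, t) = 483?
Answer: Rational(73429, 367809) ≈ 0.19964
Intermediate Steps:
Mul(Add(-441057, Function('Q')(-1801, 2067)), Pow(Add(-1065652, -1141202), -1)) = Mul(Add(-441057, 483), Pow(Add(-1065652, -1141202), -1)) = Mul(-440574, Pow(-2206854, -1)) = Mul(-440574, Rational(-1, 2206854)) = Rational(73429, 367809)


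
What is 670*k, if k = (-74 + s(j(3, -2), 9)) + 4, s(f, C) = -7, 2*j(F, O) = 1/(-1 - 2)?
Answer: -51590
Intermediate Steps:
j(F, O) = -1/6 (j(F, O) = 1/(2*(-1 - 2)) = (1/2)/(-3) = (1/2)*(-1/3) = -1/6)
k = -77 (k = (-74 - 7) + 4 = -81 + 4 = -77)
670*k = 670*(-77) = -51590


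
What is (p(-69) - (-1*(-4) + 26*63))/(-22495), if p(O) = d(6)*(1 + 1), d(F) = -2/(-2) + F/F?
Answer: 1638/22495 ≈ 0.072816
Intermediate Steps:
d(F) = 2 (d(F) = -2*(-½) + 1 = 1 + 1 = 2)
p(O) = 4 (p(O) = 2*(1 + 1) = 2*2 = 4)
(p(-69) - (-1*(-4) + 26*63))/(-22495) = (4 - (-1*(-4) + 26*63))/(-22495) = (4 - (4 + 1638))*(-1/22495) = (4 - 1*1642)*(-1/22495) = (4 - 1642)*(-1/22495) = -1638*(-1/22495) = 1638/22495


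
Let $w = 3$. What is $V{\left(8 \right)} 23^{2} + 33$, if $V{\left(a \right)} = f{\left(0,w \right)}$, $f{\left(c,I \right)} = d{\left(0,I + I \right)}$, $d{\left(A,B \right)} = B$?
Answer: $3207$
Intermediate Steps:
$f{\left(c,I \right)} = 2 I$ ($f{\left(c,I \right)} = I + I = 2 I$)
$V{\left(a \right)} = 6$ ($V{\left(a \right)} = 2 \cdot 3 = 6$)
$V{\left(8 \right)} 23^{2} + 33 = 6 \cdot 23^{2} + 33 = 6 \cdot 529 + 33 = 3174 + 33 = 3207$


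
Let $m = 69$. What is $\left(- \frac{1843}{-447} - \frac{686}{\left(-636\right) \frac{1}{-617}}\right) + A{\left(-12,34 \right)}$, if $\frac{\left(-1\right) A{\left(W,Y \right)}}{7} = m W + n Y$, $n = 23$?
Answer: $- \frac{5360219}{15794} \approx -339.38$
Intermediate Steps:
$A{\left(W,Y \right)} = - 483 W - 161 Y$ ($A{\left(W,Y \right)} = - 7 \left(69 W + 23 Y\right) = - 7 \left(23 Y + 69 W\right) = - 483 W - 161 Y$)
$\left(- \frac{1843}{-447} - \frac{686}{\left(-636\right) \frac{1}{-617}}\right) + A{\left(-12,34 \right)} = \left(- \frac{1843}{-447} - \frac{686}{\left(-636\right) \frac{1}{-617}}\right) - -322 = \left(\left(-1843\right) \left(- \frac{1}{447}\right) - \frac{686}{\left(-636\right) \left(- \frac{1}{617}\right)}\right) + \left(5796 - 5474\right) = \left(\frac{1843}{447} - \frac{686}{\frac{636}{617}}\right) + 322 = \left(\frac{1843}{447} - \frac{211631}{318}\right) + 322 = - \frac{10445887}{15794} + 322 = - \frac{5360219}{15794}$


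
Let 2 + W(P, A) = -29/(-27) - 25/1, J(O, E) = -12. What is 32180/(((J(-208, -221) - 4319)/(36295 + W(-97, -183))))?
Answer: -31512747700/116937 ≈ -2.6949e+5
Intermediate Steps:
W(P, A) = -700/27 (W(P, A) = -2 + (-29/(-27) - 25/1) = -2 + (-29*(-1/27) - 25*1) = -2 + (29/27 - 25) = -2 - 646/27 = -700/27)
32180/(((J(-208, -221) - 4319)/(36295 + W(-97, -183)))) = 32180/(((-12 - 4319)/(36295 - 700/27))) = 32180/((-4331/979265/27)) = 32180/((-4331*27/979265)) = 32180/(-116937/979265) = 32180*(-979265/116937) = -31512747700/116937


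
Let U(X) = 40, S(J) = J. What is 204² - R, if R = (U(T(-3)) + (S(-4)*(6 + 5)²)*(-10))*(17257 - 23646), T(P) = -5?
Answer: 31219936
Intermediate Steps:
R = -31178320 (R = (40 - 4*(6 + 5)²*(-10))*(17257 - 23646) = (40 - 4*11²*(-10))*(-6389) = (40 - 4*121*(-10))*(-6389) = (40 - 484*(-10))*(-6389) = (40 + 4840)*(-6389) = 4880*(-6389) = -31178320)
204² - R = 204² - 1*(-31178320) = 41616 + 31178320 = 31219936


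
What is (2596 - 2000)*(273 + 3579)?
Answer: 2295792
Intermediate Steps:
(2596 - 2000)*(273 + 3579) = 596*3852 = 2295792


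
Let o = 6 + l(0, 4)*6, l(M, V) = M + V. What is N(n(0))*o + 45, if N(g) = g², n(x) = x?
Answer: 45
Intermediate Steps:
o = 30 (o = 6 + (0 + 4)*6 = 6 + 4*6 = 6 + 24 = 30)
N(n(0))*o + 45 = 0²*30 + 45 = 0*30 + 45 = 0 + 45 = 45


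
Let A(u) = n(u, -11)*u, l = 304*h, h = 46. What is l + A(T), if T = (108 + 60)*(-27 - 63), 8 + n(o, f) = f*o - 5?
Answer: -2514547856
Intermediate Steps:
l = 13984 (l = 304*46 = 13984)
n(o, f) = -13 + f*o (n(o, f) = -8 + (f*o - 5) = -8 + (-5 + f*o) = -13 + f*o)
T = -15120 (T = 168*(-90) = -15120)
A(u) = u*(-13 - 11*u) (A(u) = (-13 - 11*u)*u = u*(-13 - 11*u))
l + A(T) = 13984 - 1*(-15120)*(13 + 11*(-15120)) = 13984 - 1*(-15120)*(13 - 166320) = 13984 - 1*(-15120)*(-166307) = 13984 - 2514561840 = -2514547856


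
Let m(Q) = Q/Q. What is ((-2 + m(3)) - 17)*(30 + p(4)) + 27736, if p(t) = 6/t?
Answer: 27169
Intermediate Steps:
m(Q) = 1
((-2 + m(3)) - 17)*(30 + p(4)) + 27736 = ((-2 + 1) - 17)*(30 + 6/4) + 27736 = (-1 - 17)*(30 + 6*(¼)) + 27736 = -18*(30 + 3/2) + 27736 = -18*63/2 + 27736 = -567 + 27736 = 27169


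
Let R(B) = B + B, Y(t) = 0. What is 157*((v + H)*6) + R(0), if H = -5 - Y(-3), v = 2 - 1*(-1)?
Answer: -1884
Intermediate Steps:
v = 3 (v = 2 + 1 = 3)
H = -5 (H = -5 - 1*0 = -5 + 0 = -5)
R(B) = 2*B
157*((v + H)*6) + R(0) = 157*((3 - 5)*6) + 2*0 = 157*(-2*6) + 0 = 157*(-12) + 0 = -1884 + 0 = -1884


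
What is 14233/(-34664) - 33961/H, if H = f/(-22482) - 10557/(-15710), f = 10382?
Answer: -207893725702519531/1286749414328 ≈ -1.6157e+5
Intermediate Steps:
H = 37120627/176596110 (H = 10382/(-22482) - 10557/(-15710) = 10382*(-1/22482) - 10557*(-1/15710) = -5191/11241 + 10557/15710 = 37120627/176596110 ≈ 0.21020)
14233/(-34664) - 33961/H = 14233/(-34664) - 33961/37120627/176596110 = 14233*(-1/34664) - 33961*176596110/37120627 = -14233/34664 - 5997380491710/37120627 = -207893725702519531/1286749414328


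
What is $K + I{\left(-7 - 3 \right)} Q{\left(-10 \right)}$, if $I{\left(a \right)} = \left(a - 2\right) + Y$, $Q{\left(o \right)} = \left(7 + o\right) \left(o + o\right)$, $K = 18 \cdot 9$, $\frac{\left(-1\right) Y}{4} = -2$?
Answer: $-78$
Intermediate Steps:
$Y = 8$ ($Y = \left(-4\right) \left(-2\right) = 8$)
$K = 162$
$Q{\left(o \right)} = 2 o \left(7 + o\right)$ ($Q{\left(o \right)} = \left(7 + o\right) 2 o = 2 o \left(7 + o\right)$)
$I{\left(a \right)} = 6 + a$ ($I{\left(a \right)} = \left(a - 2\right) + 8 = \left(-2 + a\right) + 8 = 6 + a$)
$K + I{\left(-7 - 3 \right)} Q{\left(-10 \right)} = 162 + \left(6 - 10\right) 2 \left(-10\right) \left(7 - 10\right) = 162 + \left(6 - 10\right) 2 \left(-10\right) \left(-3\right) = 162 - 240 = -78$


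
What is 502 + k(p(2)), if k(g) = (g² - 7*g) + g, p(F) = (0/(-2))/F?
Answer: 502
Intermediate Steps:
p(F) = 0 (p(F) = (0*(-½))/F = 0/F = 0)
k(g) = g² - 6*g
502 + k(p(2)) = 502 + 0*(-6 + 0) = 502 + 0*(-6) = 502 + 0 = 502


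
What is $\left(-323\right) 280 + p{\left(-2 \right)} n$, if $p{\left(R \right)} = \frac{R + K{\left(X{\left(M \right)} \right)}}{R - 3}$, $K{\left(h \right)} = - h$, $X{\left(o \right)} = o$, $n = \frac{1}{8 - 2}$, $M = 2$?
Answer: $- \frac{1356598}{15} \approx -90440.0$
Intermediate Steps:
$n = \frac{1}{6} \approx 0.16667$
$p{\left(R \right)} = \frac{-2 + R}{-3 + R}$ ($p{\left(R \right)} = \frac{R - 2}{R - 3} = \frac{R - 2}{-3 + R} = \frac{-2 + R}{-3 + R}$)
$\left(-323\right) 280 + p{\left(-2 \right)} n = \left(-323\right) 280 + \frac{-2 - 2}{-3 - 2} \cdot \frac{1}{6} = -90440 + \frac{1}{-5} \left(-4\right) \frac{1}{6} = -90440 + \left(- \frac{1}{5}\right) \left(-4\right) \frac{1}{6} = -90440 + \frac{4}{5} \cdot \frac{1}{6} = -90440 + \frac{2}{15} = - \frac{1356598}{15}$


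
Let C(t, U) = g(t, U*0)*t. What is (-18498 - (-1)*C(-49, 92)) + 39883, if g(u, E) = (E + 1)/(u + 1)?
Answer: 1026529/48 ≈ 21386.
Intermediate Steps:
g(u, E) = (1 + E)/(1 + u)
C(t, U) = t/(1 + t) (C(t, U) = ((1 + U*0)/(1 + t))*t = ((1 + 0)/(1 + t))*t = (1/(1 + t))*t = t/(1 + t))
(-18498 - (-1)*C(-49, 92)) + 39883 = (-18498 - (-1)*(-49/(1 - 49))) + 39883 = (-18498 - (-1)*(-49/(-48))) + 39883 = (-18498 - (-1)*(-49*(-1/48))) + 39883 = (-18498 - (-1)*49/48) + 39883 = (-18498 - 1*(-49/48)) + 39883 = (-18498 + 49/48) + 39883 = -887855/48 + 39883 = 1026529/48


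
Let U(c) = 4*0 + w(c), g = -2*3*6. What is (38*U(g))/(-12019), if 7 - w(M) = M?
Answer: -1634/12019 ≈ -0.13595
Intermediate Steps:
w(M) = 7 - M
g = -36 (g = -6*6 = -36)
U(c) = 7 - c (U(c) = 4*0 + (7 - c) = 0 + (7 - c) = 7 - c)
(38*U(g))/(-12019) = (38*(7 - 1*(-36)))/(-12019) = (38*(7 + 36))*(-1/12019) = (38*43)*(-1/12019) = 1634*(-1/12019) = -1634/12019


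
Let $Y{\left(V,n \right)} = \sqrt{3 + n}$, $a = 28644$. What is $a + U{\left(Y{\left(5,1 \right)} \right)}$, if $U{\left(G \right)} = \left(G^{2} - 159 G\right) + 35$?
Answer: $28365$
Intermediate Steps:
$U{\left(G \right)} = 35 + G^{2} - 159 G$
$a + U{\left(Y{\left(5,1 \right)} \right)} = 28644 + \left(35 + \left(\sqrt{3 + 1}\right)^{2} - 159 \sqrt{3 + 1}\right) = 28644 + \left(35 + \left(\sqrt{4}\right)^{2} - 159 \sqrt{4}\right) = 28644 + \left(35 + 2^{2} - 318\right) = 28644 + \left(35 + 4 - 318\right) = 28644 - 279 = 28365$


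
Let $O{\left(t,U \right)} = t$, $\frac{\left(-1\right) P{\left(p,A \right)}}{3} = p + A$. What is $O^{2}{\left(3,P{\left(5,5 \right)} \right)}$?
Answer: $9$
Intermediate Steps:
$P{\left(p,A \right)} = - 3 A - 3 p$ ($P{\left(p,A \right)} = - 3 \left(p + A\right) = - 3 \left(A + p\right) = - 3 A - 3 p$)
$O^{2}{\left(3,P{\left(5,5 \right)} \right)} = 3^{2} = 9$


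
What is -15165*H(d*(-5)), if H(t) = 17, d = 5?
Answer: -257805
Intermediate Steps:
-15165*H(d*(-5)) = -15165*17 = -257805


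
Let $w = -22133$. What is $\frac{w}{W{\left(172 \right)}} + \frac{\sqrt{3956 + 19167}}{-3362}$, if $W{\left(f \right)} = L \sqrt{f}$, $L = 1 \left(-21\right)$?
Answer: $- \frac{\sqrt{23123}}{3362} + \frac{22133 \sqrt{43}}{1806} \approx 80.318$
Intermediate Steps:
$L = -21$
$W{\left(f \right)} = - 21 \sqrt{f}$
$\frac{w}{W{\left(172 \right)}} + \frac{\sqrt{3956 + 19167}}{-3362} = - \frac{22133}{\left(-21\right) \sqrt{172}} + \frac{\sqrt{3956 + 19167}}{-3362} = - \frac{22133}{\left(-21\right) 2 \sqrt{43}} + \sqrt{23123} \left(- \frac{1}{3362}\right) = - \frac{22133}{\left(-42\right) \sqrt{43}} - \frac{\sqrt{23123}}{3362} = - 22133 \left(- \frac{\sqrt{43}}{1806}\right) - \frac{\sqrt{23123}}{3362} = \frac{22133 \sqrt{43}}{1806} - \frac{\sqrt{23123}}{3362} = - \frac{\sqrt{23123}}{3362} + \frac{22133 \sqrt{43}}{1806}$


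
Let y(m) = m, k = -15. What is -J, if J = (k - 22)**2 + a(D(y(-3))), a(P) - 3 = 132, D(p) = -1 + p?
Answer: -1504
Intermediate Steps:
a(P) = 135 (a(P) = 3 + 132 = 135)
J = 1504 (J = (-15 - 22)**2 + 135 = (-37)**2 + 135 = 1369 + 135 = 1504)
-J = -1*1504 = -1504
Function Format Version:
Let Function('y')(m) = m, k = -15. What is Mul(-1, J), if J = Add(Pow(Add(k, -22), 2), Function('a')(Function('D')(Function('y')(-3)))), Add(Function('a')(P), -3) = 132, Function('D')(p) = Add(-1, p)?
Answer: -1504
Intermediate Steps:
Function('a')(P) = 135 (Function('a')(P) = Add(3, 132) = 135)
J = 1504 (J = Add(Pow(Add(-15, -22), 2), 135) = Add(Pow(-37, 2), 135) = Add(1369, 135) = 1504)
Mul(-1, J) = Mul(-1, 1504) = -1504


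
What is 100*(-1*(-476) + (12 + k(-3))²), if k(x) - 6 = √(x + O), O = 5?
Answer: 80200 + 3600*√2 ≈ 85291.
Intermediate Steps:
k(x) = 6 + √(5 + x) (k(x) = 6 + √(x + 5) = 6 + √(5 + x))
100*(-1*(-476) + (12 + k(-3))²) = 100*(-1*(-476) + (12 + (6 + √(5 - 3)))²) = 100*(476 + (12 + (6 + √2))²) = 100*(476 + (18 + √2)²) = 47600 + 100*(18 + √2)²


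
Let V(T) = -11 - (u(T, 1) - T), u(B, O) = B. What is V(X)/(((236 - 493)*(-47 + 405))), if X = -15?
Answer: 11/92006 ≈ 0.00011956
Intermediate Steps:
V(T) = -11 (V(T) = -11 - (T - T) = -11 - 1*0 = -11 + 0 = -11)
V(X)/(((236 - 493)*(-47 + 405))) = -11*1/((-47 + 405)*(236 - 493)) = -11/((-257*358)) = -11/(-92006) = -11*(-1/92006) = 11/92006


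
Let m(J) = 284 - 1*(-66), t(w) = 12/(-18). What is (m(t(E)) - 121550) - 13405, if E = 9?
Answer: -134605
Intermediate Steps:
t(w) = -⅔ (t(w) = 12*(-1/18) = -⅔)
m(J) = 350 (m(J) = 284 + 66 = 350)
(m(t(E)) - 121550) - 13405 = (350 - 121550) - 13405 = -121200 - 13405 = -134605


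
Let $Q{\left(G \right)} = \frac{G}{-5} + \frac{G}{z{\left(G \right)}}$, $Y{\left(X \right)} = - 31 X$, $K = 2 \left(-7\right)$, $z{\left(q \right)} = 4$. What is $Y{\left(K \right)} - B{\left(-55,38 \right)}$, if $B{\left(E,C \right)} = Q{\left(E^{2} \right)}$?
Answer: $\frac{1131}{4} \approx 282.75$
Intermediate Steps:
$K = -14$
$Q{\left(G \right)} = \frac{G}{20}$ ($Q{\left(G \right)} = \frac{G}{-5} + \frac{G}{4} = G \left(- \frac{1}{5}\right) + G \frac{1}{4} = - \frac{G}{5} + \frac{G}{4} = \frac{G}{20}$)
$B{\left(E,C \right)} = \frac{E^{2}}{20}$
$Y{\left(K \right)} - B{\left(-55,38 \right)} = \left(-31\right) \left(-14\right) - \frac{\left(-55\right)^{2}}{20} = 434 - \frac{1}{20} \cdot 3025 = 434 - \frac{605}{4} = \frac{1131}{4}$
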